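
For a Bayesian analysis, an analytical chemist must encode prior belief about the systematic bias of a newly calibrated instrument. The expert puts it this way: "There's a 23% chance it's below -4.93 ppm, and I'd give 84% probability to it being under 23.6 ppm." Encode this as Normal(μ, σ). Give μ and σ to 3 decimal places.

For Normal(μ,σ), the p-quantile is μ + z_p·σ. Here z_{0.23} = -0.7388, z_{0.84} = 0.9945.
So -4.93 = μ − 0.7388σ and 23.6 = μ + 0.9945σ.
Subtracting: σ = (23.6 − -4.93)/(0.9945 − (-0.7388)) = 16.460.
Then μ = -4.93 − (-0.7388)·16.460 = 7.231.

μ = 7.231, σ = 16.460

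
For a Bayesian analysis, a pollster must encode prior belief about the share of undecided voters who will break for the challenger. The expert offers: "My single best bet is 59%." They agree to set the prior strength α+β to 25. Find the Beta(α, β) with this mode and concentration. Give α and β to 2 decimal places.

α = 14.57, β = 10.43

For α,β > 1 the Beta mode is (α−1)/(α+β−2). With α+β = 25, the mode is (α−1)/23.
Set (α−1)/23 = 0.59 → α = 1 + 0.59·23 = 14.57.
β = 25 − α = 10.43.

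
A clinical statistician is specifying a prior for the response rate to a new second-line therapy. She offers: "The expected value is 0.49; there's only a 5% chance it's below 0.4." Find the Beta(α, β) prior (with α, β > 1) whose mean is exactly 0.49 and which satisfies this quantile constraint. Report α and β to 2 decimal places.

α ≈ 40.35, β ≈ 42.00

With mean 0.49 fixed, write α = 0.49s, β = 0.51s where s = α+β.
Need P(θ < 0.4) = 0.05 under Beta(0.49s, 0.51s). Normal approximation: (q−m)/√(m(1−m)/s) ≈ z_{0.05} = -1.64, so s ≈ 0.49·0.51·(-1.64)²/(0.4−0.49)² = 83.5.
At s = 83.5: P(θ<0.4) ≈ 0.049. Adjusting to match 0.05 gives s ≈ 82.35.
So α = 0.49·82.35 ≈ 40.35, β = 0.51·82.35 ≈ 42.00.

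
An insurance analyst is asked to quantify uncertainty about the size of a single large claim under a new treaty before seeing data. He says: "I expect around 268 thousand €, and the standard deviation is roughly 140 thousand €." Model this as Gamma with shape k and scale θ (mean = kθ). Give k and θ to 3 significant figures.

For Gamma(k, scale θ): mean = kθ, variance = kθ², so CV = 1/√k.
CV = SD/mean = 140/268 = 0.5224, hence k = 1/CV² = 3.66.
Then θ = mean/k = 268/3.66 = 73.1.

k ≈ 3.66, θ ≈ 73.1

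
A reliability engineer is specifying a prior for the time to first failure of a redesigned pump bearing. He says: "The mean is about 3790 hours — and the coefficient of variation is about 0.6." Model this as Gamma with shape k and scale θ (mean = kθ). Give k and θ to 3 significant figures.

For Gamma(k, scale θ): mean = kθ, variance = kθ², so CV = 1/√k.
CV = 0.6, hence k = 1/CV² = 2.78.
Then θ = mean/k = 3790/2.78 = 1360.

k ≈ 2.78, θ ≈ 1360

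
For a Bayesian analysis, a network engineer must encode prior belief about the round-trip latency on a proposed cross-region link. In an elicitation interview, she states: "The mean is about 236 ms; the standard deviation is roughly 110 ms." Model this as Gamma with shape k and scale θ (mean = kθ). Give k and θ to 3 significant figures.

k ≈ 4.6, θ ≈ 51.3

For Gamma(k, scale θ): mean = kθ, variance = kθ², so CV = 1/√k.
CV = SD/mean = 110/236 = 0.4661, hence k = 1/CV² = 4.6.
Then θ = mean/k = 236/4.6 = 51.3.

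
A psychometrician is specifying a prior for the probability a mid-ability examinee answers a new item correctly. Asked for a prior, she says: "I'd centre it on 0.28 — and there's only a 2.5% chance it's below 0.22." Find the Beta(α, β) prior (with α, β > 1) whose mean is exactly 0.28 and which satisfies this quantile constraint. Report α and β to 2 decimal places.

α ≈ 55.80, β ≈ 143.48

With mean 0.28 fixed, write α = 0.28s, β = 0.72s where s = α+β.
Need P(θ < 0.22) = 0.025 under Beta(0.28s, 0.72s). Normal approximation: (q−m)/√(m(1−m)/s) ≈ z_{0.025} = -1.96, so s ≈ 0.28·0.72·(-1.96)²/(0.22−0.28)² = 215.1.
At s = 215.1: P(θ<0.22) ≈ 0.021. Adjusting to match 0.025 gives s ≈ 199.28.
So α = 0.28·199.28 ≈ 55.80, β = 0.72·199.28 ≈ 143.48.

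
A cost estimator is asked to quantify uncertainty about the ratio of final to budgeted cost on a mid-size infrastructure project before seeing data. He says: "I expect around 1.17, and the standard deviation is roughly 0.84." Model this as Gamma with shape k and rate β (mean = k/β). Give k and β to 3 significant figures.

For Gamma(k, rate β): mean = k/β, variance = k/β², so CV = 1/√k.
CV = SD/mean = 0.84/1.17 = 0.7179, hence k = 1/CV² = 1.94.
Then β = k/mean = 1.94/1.17 = 1.66.

k ≈ 1.94, β ≈ 1.66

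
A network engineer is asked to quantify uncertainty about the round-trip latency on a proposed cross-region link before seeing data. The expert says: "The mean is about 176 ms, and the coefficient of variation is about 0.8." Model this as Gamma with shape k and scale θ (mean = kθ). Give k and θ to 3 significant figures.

k ≈ 1.56, θ ≈ 113

For Gamma(k, scale θ): mean = kθ, variance = kθ², so CV = 1/√k.
CV = 0.8, hence k = 1/CV² = 1.56.
Then θ = mean/k = 176/1.56 = 113.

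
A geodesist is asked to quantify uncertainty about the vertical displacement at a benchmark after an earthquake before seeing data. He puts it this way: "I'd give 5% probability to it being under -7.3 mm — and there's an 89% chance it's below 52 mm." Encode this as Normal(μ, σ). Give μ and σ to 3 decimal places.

μ = 26.670, σ = 20.652

The p-quantile of Normal(μ,σ) is μ + z_p·σ, with z_{0.05} = -1.645 and z_{0.89} = 1.227.
Eliminate σ: μ = (z₂·x₁ − z₁·x₂)/(z₂ − z₁) = (1.227·-7.3 − (-1.645)·52)/2.871 = 26.670.
Then σ = (x₂ − x₁)/(z₂ − z₁) = (52 − -7.3)/2.871 = 20.652.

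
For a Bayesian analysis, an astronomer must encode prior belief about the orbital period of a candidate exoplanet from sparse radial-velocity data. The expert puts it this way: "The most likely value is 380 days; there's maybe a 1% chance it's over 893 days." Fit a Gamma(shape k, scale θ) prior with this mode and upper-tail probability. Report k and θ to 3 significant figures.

k ≈ 7.52, θ ≈ 58.3

Gamma(k,θ) with k>1 has mode (k−1)θ, so θ = 380/(k−1).
Need P(X < 893) = 0.99 with θ tied to k this way. Start at k = 2, θ = 380: P(X<893) ≈ 0.681.
Too low — raise k to concentrate. Iterating converges to k ≈ 7.52.
Then θ = 380/(7.52−1) ≈ 58.3.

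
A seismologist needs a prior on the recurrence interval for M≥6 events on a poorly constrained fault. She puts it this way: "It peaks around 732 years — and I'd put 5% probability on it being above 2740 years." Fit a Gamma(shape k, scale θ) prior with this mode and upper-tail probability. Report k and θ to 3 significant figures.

Gamma(k,θ) with k>1 has mode (k−1)θ, so θ = 732/(k−1).
Need P(X < 2740) = 0.95 with θ tied to k this way. Start at k = 2, θ = 732: P(X<2740) ≈ 0.888.
Too low — raise k to concentrate. Iterating converges to k ≈ 2.46.
Then θ = 732/(2.46−1) ≈ 500.

k ≈ 2.46, θ ≈ 500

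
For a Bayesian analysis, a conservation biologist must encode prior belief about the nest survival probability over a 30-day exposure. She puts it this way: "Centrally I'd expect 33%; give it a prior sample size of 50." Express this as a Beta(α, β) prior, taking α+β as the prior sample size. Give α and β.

Under the effective-sample-size interpretation, Beta(α, β) has prior mean α/(α+β) and prior sample size α+β.
So α+β = 50 and α/(α+β) = 0.33, giving α = 0.33·50 = 16.5 and β = 50 − 16.5 = 33.5.

α = 16.5, β = 33.5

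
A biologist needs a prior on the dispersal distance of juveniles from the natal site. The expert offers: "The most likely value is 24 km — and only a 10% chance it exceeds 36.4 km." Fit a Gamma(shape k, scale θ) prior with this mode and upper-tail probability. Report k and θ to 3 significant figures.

k ≈ 11.7, θ ≈ 2.23

Gamma(k,θ) with k>1 has mode (k−1)θ, so θ = 24/(k−1).
Need P(X < 36.4) = 0.9 with θ tied to k this way. Start at k = 2, θ = 24: P(X<36.4) ≈ 0.448.
Too low — raise k to concentrate. Iterating converges to k ≈ 11.7.
Then θ = 24/(11.7−1) ≈ 2.23.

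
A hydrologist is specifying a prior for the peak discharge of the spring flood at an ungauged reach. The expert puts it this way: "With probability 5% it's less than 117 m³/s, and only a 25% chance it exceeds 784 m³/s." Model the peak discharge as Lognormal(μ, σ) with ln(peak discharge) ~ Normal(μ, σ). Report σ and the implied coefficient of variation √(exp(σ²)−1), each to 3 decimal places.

σ ≈ 0.820, CV ≈ 0.980

If T ~ Lognormal(μ,σ) then ln T ~ Normal(μ,σ), so the p-quantile of ln T is μ + z_p·σ.
ln(117) = 4.762 and ln(784) = 6.664; z_{0.05} = -1.645, z_{0.75} = 0.6745.
σ = (6.664 − 4.762)/(0.6745 − (-1.645)) = 0.820.
μ = 4.762 − (-1.645)·0.820 = 6.111.
CV = √(exp(σ²)−1) = √(exp(0.6727)−1) = 0.980.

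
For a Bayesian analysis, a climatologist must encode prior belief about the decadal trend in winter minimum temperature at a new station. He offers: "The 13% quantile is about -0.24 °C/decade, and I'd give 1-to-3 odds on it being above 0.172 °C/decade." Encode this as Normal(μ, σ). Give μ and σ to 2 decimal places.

μ = 0.02, σ = 0.23

The p-quantile of Normal(μ,σ) is μ + z_p·σ, with z_{0.13} = -1.126 and z_{0.75} = 0.6745.
Eliminate σ: μ = (z₂·x₁ − z₁·x₂)/(z₂ − z₁) = (0.6745·-0.24 − (-1.126)·0.172)/1.801 = 0.02.
Then σ = (x₂ − x₁)/(z₂ − z₁) = (0.172 − -0.24)/1.801 = 0.23.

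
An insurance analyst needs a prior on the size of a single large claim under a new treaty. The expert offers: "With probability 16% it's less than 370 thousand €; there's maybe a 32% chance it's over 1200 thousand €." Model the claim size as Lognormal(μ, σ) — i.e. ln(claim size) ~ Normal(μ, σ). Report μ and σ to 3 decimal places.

μ ≈ 6.714, σ ≈ 0.805

If T ~ Lognormal(μ,σ) then ln T ~ Normal(μ,σ), so the p-quantile of ln T is μ + z_p·σ.
ln(370) = 5.914 and ln(1200) = 7.09; z_{0.16} = -0.9945, z_{0.68} = 0.4677.
σ = (7.09 − 5.914)/(0.4677 − (-0.9945)) = 0.805.
μ = 5.914 − (-0.9945)·0.805 = 6.714.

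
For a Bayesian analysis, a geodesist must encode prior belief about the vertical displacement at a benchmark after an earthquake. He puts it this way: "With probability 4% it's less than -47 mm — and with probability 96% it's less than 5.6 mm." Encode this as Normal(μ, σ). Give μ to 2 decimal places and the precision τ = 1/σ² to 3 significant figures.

μ = -20.70, τ = 0.00443

For Normal(μ,σ), the p-quantile is μ + z_p·σ. Here z_{0.04} = -1.751, z_{0.96} = 1.751.
So -47 = μ − 1.751σ and 5.6 = μ + 1.751σ.
Subtracting: σ = (5.6 − -47)/(1.751 − (-1.751)) = 15.02.
Then μ = -47 − (-1.751)·15.02 = -20.70.
Precision τ = 1/σ² = 1/15.02² = 0.00443.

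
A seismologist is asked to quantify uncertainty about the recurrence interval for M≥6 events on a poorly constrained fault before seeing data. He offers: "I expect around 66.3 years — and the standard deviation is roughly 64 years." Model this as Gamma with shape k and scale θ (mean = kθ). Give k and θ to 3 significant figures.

For Gamma(k, scale θ): mean = kθ, variance = kθ², so CV = 1/√k.
CV = SD/mean = 64/66.3 = 0.9653, hence k = 1/CV² = 1.07.
Then θ = mean/k = 66.3/1.07 = 61.8.

k ≈ 1.07, θ ≈ 61.8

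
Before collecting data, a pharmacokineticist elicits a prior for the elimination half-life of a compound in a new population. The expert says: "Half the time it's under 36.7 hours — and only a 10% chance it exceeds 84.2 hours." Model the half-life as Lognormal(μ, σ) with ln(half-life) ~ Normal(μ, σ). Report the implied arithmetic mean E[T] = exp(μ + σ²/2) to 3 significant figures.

E[T] ≈ 45.3 hours

If T ~ Lognormal(μ,σ) then ln T ~ Normal(μ,σ), so the p-quantile of ln T is μ + z_p·σ.
ln(36.7) = 3.603 and ln(84.2) = 4.433; z_{0.5} = 0, z_{0.9} = 1.282.
σ = (4.433 − 3.603)/(1.282 − (0)) = 0.648.
μ = 3.603 − (0)·0.648 = 3.603.
E[T] = exp(μ + σ²/2) = exp(3.603 + 0.2099) = 45.3 hours.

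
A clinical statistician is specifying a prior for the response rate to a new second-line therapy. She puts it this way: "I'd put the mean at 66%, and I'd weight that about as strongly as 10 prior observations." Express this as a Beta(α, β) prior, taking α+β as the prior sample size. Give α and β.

Under the effective-sample-size interpretation, Beta(α, β) has prior mean α/(α+β) and prior sample size α+β.
So α+β = 10 and α/(α+β) = 0.66, giving α = 0.66·10 = 6.6 and β = 10 − 6.6 = 3.4.

α = 6.6, β = 3.4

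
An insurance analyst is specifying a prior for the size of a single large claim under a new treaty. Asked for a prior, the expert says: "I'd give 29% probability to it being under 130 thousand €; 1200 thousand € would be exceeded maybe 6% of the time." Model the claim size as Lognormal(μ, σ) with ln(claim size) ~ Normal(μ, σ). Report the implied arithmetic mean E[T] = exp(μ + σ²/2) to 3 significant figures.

If T ~ Lognormal(μ,σ) then ln T ~ Normal(μ,σ), so the p-quantile of ln T is μ + z_p·σ.
ln(130) = 4.868 and ln(1200) = 7.09; z_{0.29} = -0.5534, z_{0.94} = 1.555.
σ = (7.09 − 4.868)/(1.555 − (-0.5534)) = 1.054.
μ = 4.868 − (-0.5534)·1.054 = 5.451.
E[T] = exp(μ + σ²/2) = exp(5.451 + 0.5557) = 406 thousand €.

E[T] ≈ 406 thousand €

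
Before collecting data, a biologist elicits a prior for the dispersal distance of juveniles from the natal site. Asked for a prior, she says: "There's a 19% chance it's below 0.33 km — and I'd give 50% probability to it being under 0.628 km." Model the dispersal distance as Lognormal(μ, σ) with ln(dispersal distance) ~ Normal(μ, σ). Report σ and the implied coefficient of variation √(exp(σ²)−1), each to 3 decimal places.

If T ~ Lognormal(μ,σ) then ln T ~ Normal(μ,σ), so the p-quantile of ln T is μ + z_p·σ.
ln(0.33) = -1.109 and ln(0.628) = -0.4652; z_{0.19} = -0.8779, z_{0.5} = 0.
σ = (-0.4652 − -1.109)/(0 − (-0.8779)) = 0.733.
μ = -1.109 − (-0.8779)·0.733 = -0.465.
CV = √(exp(σ²)−1) = √(exp(0.5372)−1) = 0.843.

σ ≈ 0.733, CV ≈ 0.843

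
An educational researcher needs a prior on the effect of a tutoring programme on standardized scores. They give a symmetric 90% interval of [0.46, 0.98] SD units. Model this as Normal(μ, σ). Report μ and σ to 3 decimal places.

μ = 0.720, σ = 0.158

A symmetric 90% interval runs μ ± z·σ with z = 1.645.
Half-width = 0.26, so σ = 0.26/1.645 = 0.158.
μ is the interval midpoint, 0.720.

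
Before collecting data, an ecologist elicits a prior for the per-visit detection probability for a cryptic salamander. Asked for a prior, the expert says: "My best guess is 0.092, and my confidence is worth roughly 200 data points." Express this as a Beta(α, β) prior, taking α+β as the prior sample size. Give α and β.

Under the effective-sample-size interpretation, Beta(α, β) has prior mean α/(α+β) and prior sample size α+β.
So α+β = 200 and α/(α+β) = 0.092, giving α = 0.092·200 = 18.4 and β = 200 − 18.4 = 181.6.

α = 18.4, β = 181.6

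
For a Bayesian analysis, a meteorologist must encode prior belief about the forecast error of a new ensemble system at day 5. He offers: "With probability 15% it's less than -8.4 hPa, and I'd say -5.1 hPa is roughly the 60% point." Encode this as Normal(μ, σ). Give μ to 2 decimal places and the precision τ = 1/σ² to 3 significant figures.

μ = -5.75, τ = 0.153

For Normal(μ,σ), the p-quantile is μ + z_p·σ. Here z_{0.15} = -1.036, z_{0.6} = 0.2533.
So -8.4 = μ − 1.036σ and -5.1 = μ + 0.2533σ.
Subtracting: σ = (-5.1 − -8.4)/(0.2533 − (-1.036)) = 2.56.
Then μ = -8.4 − (-1.036)·2.56 = -5.75.
Precision τ = 1/σ² = 1/2.559² = 0.153.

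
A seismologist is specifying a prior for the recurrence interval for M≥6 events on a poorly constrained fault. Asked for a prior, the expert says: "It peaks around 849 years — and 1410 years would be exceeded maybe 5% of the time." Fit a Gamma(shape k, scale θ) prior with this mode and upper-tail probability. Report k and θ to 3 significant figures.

Gamma(k,θ) with k>1 has mode (k−1)θ, so θ = 849/(k−1).
Need P(X < 1410) = 0.95 with θ tied to k this way. Start at k = 2, θ = 849: P(X<1410) ≈ 0.494.
Too low — raise k to concentrate. Iterating converges to k ≈ 11.9.
Then θ = 849/(11.9−1) ≈ 78.2.

k ≈ 11.9, θ ≈ 78.2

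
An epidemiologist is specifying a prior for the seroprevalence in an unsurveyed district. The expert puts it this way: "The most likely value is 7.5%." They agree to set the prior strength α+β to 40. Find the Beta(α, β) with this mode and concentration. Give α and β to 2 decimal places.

For α,β > 1 the Beta mode is (α−1)/(α+β−2). With α+β = 40, the mode is (α−1)/38.
Set (α−1)/38 = 0.075 → α = 1 + 0.075·38 = 3.85.
β = 40 − α = 36.15.

α = 3.85, β = 36.15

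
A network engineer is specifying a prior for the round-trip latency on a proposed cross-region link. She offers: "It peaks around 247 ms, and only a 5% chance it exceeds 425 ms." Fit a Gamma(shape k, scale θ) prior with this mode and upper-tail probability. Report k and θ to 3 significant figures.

Gamma(k,θ) with k>1 has mode (k−1)θ, so θ = 247/(k−1).
Need P(X < 425) = 0.95 with θ tied to k this way. Start at k = 2, θ = 247: P(X<425) ≈ 0.513.
Too low — raise k to concentrate. Iterating converges to k ≈ 10.5.
Then θ = 247/(10.5−1) ≈ 26.1.

k ≈ 10.5, θ ≈ 26.1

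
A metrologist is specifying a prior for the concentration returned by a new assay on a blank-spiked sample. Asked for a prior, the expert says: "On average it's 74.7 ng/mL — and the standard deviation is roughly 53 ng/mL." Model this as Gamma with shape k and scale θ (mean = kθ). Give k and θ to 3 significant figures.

For Gamma(k, scale θ): mean = kθ, variance = kθ², so CV = 1/√k.
CV = SD/mean = 53/74.7 = 0.7095, hence k = 1/CV² = 1.99.
Then θ = mean/k = 74.7/1.99 = 37.6.

k ≈ 1.99, θ ≈ 37.6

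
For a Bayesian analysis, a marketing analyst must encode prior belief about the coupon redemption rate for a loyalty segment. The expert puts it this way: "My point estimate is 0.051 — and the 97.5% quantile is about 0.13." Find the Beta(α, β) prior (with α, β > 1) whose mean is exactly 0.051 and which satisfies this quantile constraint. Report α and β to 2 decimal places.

α ≈ 2.34, β ≈ 43.45

With mean 0.051 fixed, write α = 0.051s, β = 0.949s where s = α+β.
Need P(θ < 0.13) = 0.975 under Beta(0.051s, 0.949s). Normal approximation: (q−m)/√(m(1−m)/s) ≈ z_{0.975} = 1.96, so s ≈ 0.051·0.949·(1.96)²/(0.13−0.051)² = 29.8.
At s = 29.8: P(θ<0.13) ≈ 0.951. Adjusting to match 0.975 gives s ≈ 45.78.
So α = 0.051·45.78 ≈ 2.34, β = 0.949·45.78 ≈ 43.45.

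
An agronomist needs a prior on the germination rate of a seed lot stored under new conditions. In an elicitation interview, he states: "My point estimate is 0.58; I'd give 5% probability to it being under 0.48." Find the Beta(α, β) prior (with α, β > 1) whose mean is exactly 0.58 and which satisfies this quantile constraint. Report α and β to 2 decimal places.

α ≈ 38.78, β ≈ 28.08

With mean 0.58 fixed, write α = 0.58s, β = 0.42s where s = α+β.
Need P(θ < 0.48) = 0.05 under Beta(0.58s, 0.42s). Normal approximation: (q−m)/√(m(1−m)/s) ≈ z_{0.05} = -1.64, so s ≈ 0.58·0.42·(-1.64)²/(0.48−0.58)² = 65.9.
At s = 65.9: P(θ<0.48) ≈ 0.051. Adjusting to match 0.05 gives s ≈ 66.86.
So α = 0.58·66.86 ≈ 38.78, β = 0.42·66.86 ≈ 28.08.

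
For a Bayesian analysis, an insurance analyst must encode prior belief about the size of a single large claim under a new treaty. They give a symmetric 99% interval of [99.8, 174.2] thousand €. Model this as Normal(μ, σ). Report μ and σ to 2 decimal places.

A symmetric 99% interval runs μ ± z·σ with z = 2.576.
Half-width = 37.2, so σ = 37.2/2.576 = 14.44.
μ is the interval midpoint, 137.00.

μ = 137.00, σ = 14.44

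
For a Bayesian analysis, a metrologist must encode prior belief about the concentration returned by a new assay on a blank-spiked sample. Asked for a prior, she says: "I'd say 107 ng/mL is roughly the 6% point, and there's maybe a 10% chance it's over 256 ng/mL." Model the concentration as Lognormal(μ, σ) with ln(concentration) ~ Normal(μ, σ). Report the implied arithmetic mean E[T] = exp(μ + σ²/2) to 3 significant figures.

E[T] ≈ 181 ng/mL

If T ~ Lognormal(μ,σ) then ln T ~ Normal(μ,σ), so the p-quantile of ln T is μ + z_p·σ.
ln(107) = 4.673 and ln(256) = 5.545; z_{0.06} = -1.555, z_{0.9} = 1.282.
σ = (5.545 − 4.673)/(1.282 − (-1.555)) = 0.308.
μ = 4.673 − (-1.555)·0.308 = 5.151.
E[T] = exp(μ + σ²/2) = exp(5.151 + 0.0473) = 181 ng/mL.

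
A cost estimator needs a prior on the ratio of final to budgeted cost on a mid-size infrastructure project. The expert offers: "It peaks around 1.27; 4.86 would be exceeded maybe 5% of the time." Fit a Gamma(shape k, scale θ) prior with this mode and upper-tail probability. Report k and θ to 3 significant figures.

Gamma(k,θ) with k>1 has mode (k−1)θ, so θ = 1.27/(k−1).
Need P(X < 4.86) = 0.95 with θ tied to k this way. Start at k = 2, θ = 1.27: P(X<4.86) ≈ 0.895.
Too low — raise k to concentrate. Iterating converges to k ≈ 2.41.
Then θ = 1.27/(2.41−1) ≈ 0.901.

k ≈ 2.41, θ ≈ 0.901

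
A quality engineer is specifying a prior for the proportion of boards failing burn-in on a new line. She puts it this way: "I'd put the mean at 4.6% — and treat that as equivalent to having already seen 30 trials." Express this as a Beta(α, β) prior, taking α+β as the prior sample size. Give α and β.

α = 1.38, β = 28.62

Under the effective-sample-size interpretation, Beta(α, β) has prior mean α/(α+β) and prior sample size α+β.
So α+β = 30 and α/(α+β) = 0.046, giving α = 0.046·30 = 1.38 and β = 30 − 1.38 = 28.62.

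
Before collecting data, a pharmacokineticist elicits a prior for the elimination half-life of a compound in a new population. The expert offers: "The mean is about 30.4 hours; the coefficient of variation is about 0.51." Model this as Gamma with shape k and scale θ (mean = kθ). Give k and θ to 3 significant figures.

For Gamma(k, scale θ): mean = kθ, variance = kθ², so CV = 1/√k.
CV = 0.51, hence k = 1/CV² = 3.84.
Then θ = mean/k = 30.4/3.84 = 7.91.

k ≈ 3.84, θ ≈ 7.91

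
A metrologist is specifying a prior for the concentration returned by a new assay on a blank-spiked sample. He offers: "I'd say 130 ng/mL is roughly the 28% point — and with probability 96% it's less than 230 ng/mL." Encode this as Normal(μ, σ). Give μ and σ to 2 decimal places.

The p-quantile of Normal(μ,σ) is μ + z_p·σ, with z_{0.28} = -0.5828 and z_{0.96} = 1.751.
Eliminate σ: μ = (z₂·x₁ − z₁·x₂)/(z₂ − z₁) = (1.751·130 − (-0.5828)·230)/2.334 = 154.98.
Then σ = (x₂ − x₁)/(z₂ − z₁) = (230 − 130)/2.334 = 42.85.

μ = 154.98, σ = 42.85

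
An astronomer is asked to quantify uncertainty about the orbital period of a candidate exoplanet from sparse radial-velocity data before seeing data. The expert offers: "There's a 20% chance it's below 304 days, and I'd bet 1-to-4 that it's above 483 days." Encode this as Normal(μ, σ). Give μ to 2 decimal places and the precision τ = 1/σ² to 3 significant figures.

The p-quantile of Normal(μ,σ) is μ + z_p·σ, with z_{0.2} = -0.8416 and z_{0.8} = 0.8416.
Eliminate σ: μ = (z₂·x₁ − z₁·x₂)/(z₂ − z₁) = (0.8416·304 − (-0.8416)·483)/1.683 = 393.50.
Then σ = (x₂ − x₁)/(z₂ − z₁) = (483 − 304)/1.683 = 106.34.
Precision τ = 1/σ² = 1/106.3² = 8.84e-05.

μ = 393.50, τ = 8.84e-05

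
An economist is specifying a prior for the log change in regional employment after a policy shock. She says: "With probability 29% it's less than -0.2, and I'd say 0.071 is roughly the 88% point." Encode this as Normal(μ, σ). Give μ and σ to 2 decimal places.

For Normal(μ,σ), the p-quantile is μ + z_p·σ. Here z_{0.29} = -0.5534, z_{0.88} = 1.175.
So -0.2 = μ − 0.5534σ and 0.071 = μ + 1.175σ.
Subtracting: σ = (0.071 − -0.2)/(1.175 − (-0.5534)) = 0.16.
Then μ = -0.2 − (-0.5534)·0.16 = -0.11.

μ = -0.11, σ = 0.16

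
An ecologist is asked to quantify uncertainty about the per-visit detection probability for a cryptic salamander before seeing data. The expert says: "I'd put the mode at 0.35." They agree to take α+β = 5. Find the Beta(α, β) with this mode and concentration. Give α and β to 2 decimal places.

For α,β > 1 the Beta mode is (α−1)/(α+β−2). With α+β = 5, the mode is (α−1)/3.
Set (α−1)/3 = 0.35 → α = 1 + 0.35·3 = 2.05.
β = 5 − α = 2.95.

α = 2.05, β = 2.95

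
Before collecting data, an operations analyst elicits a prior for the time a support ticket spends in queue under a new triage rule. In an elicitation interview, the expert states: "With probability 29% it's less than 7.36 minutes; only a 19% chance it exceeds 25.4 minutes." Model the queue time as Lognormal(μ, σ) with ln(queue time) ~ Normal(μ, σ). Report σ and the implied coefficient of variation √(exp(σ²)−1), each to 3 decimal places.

σ ≈ 0.865, CV ≈ 1.056

If T ~ Lognormal(μ,σ) then ln T ~ Normal(μ,σ), so the p-quantile of ln T is μ + z_p·σ.
ln(7.36) = 1.996 and ln(25.4) = 3.235; z_{0.29} = -0.5534, z_{0.81} = 0.8779.
σ = (3.235 − 1.996)/(0.8779 − (-0.5534)) = 0.865.
μ = 1.996 − (-0.5534)·0.865 = 2.475.
CV = √(exp(σ²)−1) = √(exp(0.7490)−1) = 1.056.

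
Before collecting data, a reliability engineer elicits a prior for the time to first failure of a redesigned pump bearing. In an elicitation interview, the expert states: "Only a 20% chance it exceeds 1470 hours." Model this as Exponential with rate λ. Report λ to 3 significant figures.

P(T > 1470.0) = e^(−λ·1470.0) = 0.2, so λ = −ln(0.2)/1470.0 = 0.00109.

λ ≈ 0.00109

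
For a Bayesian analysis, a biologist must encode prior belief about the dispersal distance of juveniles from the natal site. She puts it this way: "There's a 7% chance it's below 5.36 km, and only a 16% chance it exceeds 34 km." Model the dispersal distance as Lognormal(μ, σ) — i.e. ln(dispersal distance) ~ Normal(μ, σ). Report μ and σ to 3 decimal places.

If T ~ Lognormal(μ,σ) then ln T ~ Normal(μ,σ), so the p-quantile of ln T is μ + z_p·σ.
ln(5.36) = 1.679 and ln(34) = 3.526; z_{0.07} = -1.476, z_{0.84} = 0.9945.
σ = (3.526 − 1.679)/(0.9945 − (-1.476)) = 0.748.
μ = 1.679 − (-1.476)·0.748 = 2.783.

μ ≈ 2.783, σ ≈ 0.748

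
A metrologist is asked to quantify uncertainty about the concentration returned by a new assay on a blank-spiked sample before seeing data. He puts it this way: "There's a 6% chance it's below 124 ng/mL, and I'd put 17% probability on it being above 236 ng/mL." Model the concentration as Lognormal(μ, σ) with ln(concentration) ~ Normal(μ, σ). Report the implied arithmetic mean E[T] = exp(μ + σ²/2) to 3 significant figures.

If T ~ Lognormal(μ,σ) then ln T ~ Normal(μ,σ), so the p-quantile of ln T is μ + z_p·σ.
ln(124) = 4.82 and ln(236) = 5.464; z_{0.06} = -1.555, z_{0.83} = 0.9542.
σ = (5.464 − 4.82)/(0.9542 − (-1.555)) = 0.257.
μ = 4.82 − (-1.555)·0.257 = 5.219.
E[T] = exp(μ + σ²/2) = exp(5.219 + 0.0329) = 191 ng/mL.

E[T] ≈ 191 ng/mL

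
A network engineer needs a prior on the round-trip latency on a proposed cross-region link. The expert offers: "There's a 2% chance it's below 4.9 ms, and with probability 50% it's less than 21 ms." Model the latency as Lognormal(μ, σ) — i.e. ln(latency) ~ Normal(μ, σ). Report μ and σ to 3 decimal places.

μ ≈ 3.045, σ ≈ 0.709

If T ~ Lognormal(μ,σ) then ln T ~ Normal(μ,σ), so the p-quantile of ln T is μ + z_p·σ.
ln(4.9) = 1.589 and ln(21) = 3.045; z_{0.02} = -2.054, z_{0.5} = 0.
σ = (3.045 − 1.589)/(0 − (-2.054)) = 0.709.
μ = 1.589 − (-2.054)·0.709 = 3.045.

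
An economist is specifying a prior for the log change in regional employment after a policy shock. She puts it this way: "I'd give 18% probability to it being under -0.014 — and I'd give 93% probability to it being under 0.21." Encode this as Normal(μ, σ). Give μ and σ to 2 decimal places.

The p-quantile of Normal(μ,σ) is μ + z_p·σ, with z_{0.18} = -0.9154 and z_{0.93} = 1.476.
Eliminate σ: μ = (z₂·x₁ − z₁·x₂)/(z₂ − z₁) = (1.476·-0.014 − (-0.9154)·0.21)/2.391 = 0.07.
Then σ = (x₂ − x₁)/(z₂ − z₁) = (0.21 − -0.014)/2.391 = 0.09.

μ = 0.07, σ = 0.09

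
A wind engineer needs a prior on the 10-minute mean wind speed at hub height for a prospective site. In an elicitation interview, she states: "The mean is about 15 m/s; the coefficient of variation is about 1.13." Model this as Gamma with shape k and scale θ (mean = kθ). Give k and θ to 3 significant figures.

k ≈ 0.783, θ ≈ 19.2

For Gamma(k, scale θ): mean = kθ, variance = kθ², so CV = 1/√k.
CV = 1.13, hence k = 1/CV² = 0.783.
Then θ = mean/k = 15/0.783 = 19.2.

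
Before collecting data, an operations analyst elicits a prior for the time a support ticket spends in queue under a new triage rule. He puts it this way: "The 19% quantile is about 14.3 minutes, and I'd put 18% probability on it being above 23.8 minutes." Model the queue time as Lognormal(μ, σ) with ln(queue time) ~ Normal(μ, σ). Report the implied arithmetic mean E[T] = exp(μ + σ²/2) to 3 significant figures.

If T ~ Lognormal(μ,σ) then ln T ~ Normal(μ,σ), so the p-quantile of ln T is μ + z_p·σ.
ln(14.3) = 2.66 and ln(23.8) = 3.17; z_{0.19} = -0.8779, z_{0.82} = 0.9154.
σ = (3.17 − 2.66)/(0.9154 − (-0.8779)) = 0.284.
μ = 2.66 − (-0.8779)·0.284 = 2.910.
E[T] = exp(μ + σ²/2) = exp(2.910 + 0.0404) = 19.1 minutes.

E[T] ≈ 19.1 minutes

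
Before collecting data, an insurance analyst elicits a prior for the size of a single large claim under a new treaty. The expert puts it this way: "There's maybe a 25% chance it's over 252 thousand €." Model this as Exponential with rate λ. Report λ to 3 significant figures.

λ ≈ 0.0055

P(T > 252.0) = e^(−λ·252.0) = 0.25, so λ = −ln(0.25)/252.0 = 0.0055.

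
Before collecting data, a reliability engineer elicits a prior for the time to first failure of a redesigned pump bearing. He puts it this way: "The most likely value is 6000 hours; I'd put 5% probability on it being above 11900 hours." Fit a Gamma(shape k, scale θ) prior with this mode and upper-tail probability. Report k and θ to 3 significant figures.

k ≈ 6.91, θ ≈ 1010

Gamma(k,θ) with k>1 has mode (k−1)θ, so θ = 6000/(k−1).
Need P(X < 11900) = 0.95 with θ tied to k this way. Start at k = 2, θ = 6000: P(X<11900) ≈ 0.589.
Too low — raise k to concentrate. Iterating converges to k ≈ 6.91.
Then θ = 6000/(6.91−1) ≈ 1010.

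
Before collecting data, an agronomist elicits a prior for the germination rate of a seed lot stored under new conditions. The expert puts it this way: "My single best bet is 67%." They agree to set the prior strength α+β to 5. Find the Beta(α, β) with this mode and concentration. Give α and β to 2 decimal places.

For α,β > 1 the Beta mode is (α−1)/(α+β−2). With α+β = 5, the mode is (α−1)/3.
Set (α−1)/3 = 0.67 → α = 1 + 0.67·3 = 3.01.
β = 5 − α = 1.99.

α = 3.01, β = 1.99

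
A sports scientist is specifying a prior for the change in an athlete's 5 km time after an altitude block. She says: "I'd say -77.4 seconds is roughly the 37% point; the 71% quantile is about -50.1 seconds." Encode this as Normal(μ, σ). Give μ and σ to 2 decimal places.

μ = -67.17, σ = 30.84

The p-quantile of Normal(μ,σ) is μ + z_p·σ, with z_{0.37} = -0.3319 and z_{0.71} = 0.5534.
Eliminate σ: μ = (z₂·x₁ − z₁·x₂)/(z₂ − z₁) = (0.5534·-77.4 − (-0.3319)·-50.1)/0.8852 = -67.17.
Then σ = (x₂ − x₁)/(z₂ − z₁) = (-50.1 − -77.4)/0.8852 = 30.84.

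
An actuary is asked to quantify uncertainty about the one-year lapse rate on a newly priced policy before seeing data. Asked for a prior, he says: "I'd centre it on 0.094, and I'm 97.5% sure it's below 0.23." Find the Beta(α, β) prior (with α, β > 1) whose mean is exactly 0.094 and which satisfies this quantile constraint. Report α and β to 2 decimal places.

With mean 0.094 fixed, write α = 0.094s, β = 0.906s where s = α+β.
Need P(θ < 0.23) = 0.975 under Beta(0.094s, 0.906s). Normal approximation: (q−m)/√(m(1−m)/s) ≈ z_{0.975} = 1.96, so s ≈ 0.094·0.906·(1.96)²/(0.23−0.094)² = 17.7.
At s = 17.7: P(θ<0.23) ≈ 0.954. Adjusting to match 0.975 gives s ≈ 25.83.
So α = 0.094·25.83 ≈ 2.43, β = 0.906·25.83 ≈ 23.41.

α ≈ 2.43, β ≈ 23.41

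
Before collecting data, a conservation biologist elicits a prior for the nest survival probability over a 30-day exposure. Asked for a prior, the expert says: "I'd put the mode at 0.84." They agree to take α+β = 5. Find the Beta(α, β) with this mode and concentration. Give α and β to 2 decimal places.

For α,β > 1 the Beta mode is (α−1)/(α+β−2). With α+β = 5, the mode is (α−1)/3.
Set (α−1)/3 = 0.84 → α = 1 + 0.84·3 = 3.52.
β = 5 − α = 1.48.

α = 3.52, β = 1.48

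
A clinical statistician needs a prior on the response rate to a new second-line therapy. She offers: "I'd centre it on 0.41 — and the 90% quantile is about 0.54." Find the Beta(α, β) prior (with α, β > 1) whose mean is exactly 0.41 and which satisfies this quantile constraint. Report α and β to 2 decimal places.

With mean 0.41 fixed, write α = 0.41s, β = 0.59s where s = α+β.
Need P(θ < 0.54) = 0.9 under Beta(0.41s, 0.59s). Normal approximation: (q−m)/√(m(1−m)/s) ≈ z_{0.9} = 1.28, so s ≈ 0.41·0.59·(1.28)²/(0.54−0.41)² = 23.5.
At s = 23.5: P(θ<0.54) ≈ 0.899. Adjusting to match 0.9 gives s ≈ 23.76.
So α = 0.41·23.76 ≈ 9.74, β = 0.59·23.76 ≈ 14.02.

α ≈ 9.74, β ≈ 14.02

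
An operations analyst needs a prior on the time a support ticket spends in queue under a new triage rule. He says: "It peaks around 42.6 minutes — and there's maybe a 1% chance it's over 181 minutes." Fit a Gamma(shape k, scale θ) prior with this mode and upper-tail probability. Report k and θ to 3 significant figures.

Gamma(k,θ) with k>1 has mode (k−1)θ, so θ = 42.6/(k−1).
Need P(X < 181) = 0.99 with θ tied to k this way. Start at k = 2, θ = 42.6: P(X<181) ≈ 0.925.
Too low — raise k to concentrate. Iterating converges to k ≈ 2.96.
Then θ = 42.6/(2.96−1) ≈ 21.7.

k ≈ 2.96, θ ≈ 21.7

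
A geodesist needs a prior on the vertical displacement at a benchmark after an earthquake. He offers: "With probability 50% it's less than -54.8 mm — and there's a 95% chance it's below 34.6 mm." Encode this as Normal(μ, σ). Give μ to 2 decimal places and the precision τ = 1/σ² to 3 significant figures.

μ = -54.80, τ = 0.000339

The p-quantile of Normal(μ,σ) is μ + z_p·σ, with z_{0.5} = 0 and z_{0.95} = 1.645.
Eliminate σ: μ = (z₂·x₁ − z₁·x₂)/(z₂ − z₁) = (1.645·-54.8 − (0)·34.6)/1.645 = -54.80.
Then σ = (x₂ − x₁)/(z₂ − z₁) = (34.6 − -54.8)/1.645 = 54.35.
Precision τ = 1/σ² = 1/54.35² = 0.000339.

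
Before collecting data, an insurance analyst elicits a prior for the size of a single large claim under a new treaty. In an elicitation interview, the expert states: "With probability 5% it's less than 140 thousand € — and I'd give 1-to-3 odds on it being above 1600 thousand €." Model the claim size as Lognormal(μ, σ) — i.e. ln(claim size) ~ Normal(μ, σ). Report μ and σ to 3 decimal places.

μ ≈ 6.669, σ ≈ 1.050

If T ~ Lognormal(μ,σ) then ln T ~ Normal(μ,σ), so the p-quantile of ln T is μ + z_p·σ.
ln(140) = 4.942 and ln(1600) = 7.378; z_{0.05} = -1.645, z_{0.75} = 0.6745.
σ = (7.378 − 4.942)/(0.6745 − (-1.645)) = 1.050.
μ = 4.942 − (-1.645)·1.050 = 6.669.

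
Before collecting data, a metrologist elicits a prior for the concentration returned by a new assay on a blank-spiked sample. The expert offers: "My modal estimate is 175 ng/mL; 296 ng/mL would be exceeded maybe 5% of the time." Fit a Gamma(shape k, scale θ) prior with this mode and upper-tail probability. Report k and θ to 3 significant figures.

k ≈ 11.1, θ ≈ 17.3

Gamma(k,θ) with k>1 has mode (k−1)θ, so θ = 175/(k−1).
Need P(X < 296) = 0.95 with θ tied to k this way. Start at k = 2, θ = 175: P(X<296) ≈ 0.504.
Too low — raise k to concentrate. Iterating converges to k ≈ 11.1.
Then θ = 175/(11.1−1) ≈ 17.3.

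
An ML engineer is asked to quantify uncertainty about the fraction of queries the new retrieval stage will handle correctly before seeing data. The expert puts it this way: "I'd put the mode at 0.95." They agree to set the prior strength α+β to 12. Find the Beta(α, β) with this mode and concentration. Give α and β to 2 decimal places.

For α,β > 1 the Beta mode is (α−1)/(α+β−2). With α+β = 12, the mode is (α−1)/10.
Set (α−1)/10 = 0.95 → α = 1 + 0.95·10 = 10.50.
β = 12 − α = 1.50.

α = 10.50, β = 1.50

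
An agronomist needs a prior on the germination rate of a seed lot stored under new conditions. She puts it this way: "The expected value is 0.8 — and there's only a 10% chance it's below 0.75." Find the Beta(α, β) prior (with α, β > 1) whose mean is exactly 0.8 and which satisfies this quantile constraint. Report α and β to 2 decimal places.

α ≈ 87.44, β ≈ 21.86

With mean 0.8 fixed, write α = 0.8s, β = 0.2s where s = α+β.
Need P(θ < 0.75) = 0.1 under Beta(0.8s, 0.2s). Normal approximation: (q−m)/√(m(1−m)/s) ≈ z_{0.1} = -1.28, so s ≈ 0.8·0.2·(-1.28)²/(0.75−0.8)² = 105.1.
At s = 105.1: P(θ<0.75) ≈ 0.104. Adjusting to match 0.1 gives s ≈ 109.30.
So α = 0.8·109.30 ≈ 87.44, β = 0.2·109.30 ≈ 21.86.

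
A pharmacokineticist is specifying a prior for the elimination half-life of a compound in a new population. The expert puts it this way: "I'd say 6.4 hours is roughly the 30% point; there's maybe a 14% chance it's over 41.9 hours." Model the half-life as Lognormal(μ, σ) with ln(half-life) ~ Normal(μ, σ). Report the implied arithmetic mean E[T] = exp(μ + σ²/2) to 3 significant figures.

If T ~ Lognormal(μ,σ) then ln T ~ Normal(μ,σ), so the p-quantile of ln T is μ + z_p·σ.
ln(6.4) = 1.856 and ln(41.9) = 3.735; z_{0.3} = -0.5244, z_{0.86} = 1.08.
σ = (3.735 − 1.856)/(1.08 − (-0.5244)) = 1.171.
μ = 1.856 − (-0.5244)·1.171 = 2.470.
E[T] = exp(μ + σ²/2) = exp(2.470 + 0.6855) = 23.5 hours.

E[T] ≈ 23.5 hours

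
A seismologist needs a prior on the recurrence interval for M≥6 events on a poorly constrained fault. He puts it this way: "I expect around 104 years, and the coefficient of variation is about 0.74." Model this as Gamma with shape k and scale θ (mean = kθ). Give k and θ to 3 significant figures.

For Gamma(k, scale θ): mean = kθ, variance = kθ², so CV = 1/√k.
CV = 0.74, hence k = 1/CV² = 1.83.
Then θ = mean/k = 104/1.83 = 57.

k ≈ 1.83, θ ≈ 57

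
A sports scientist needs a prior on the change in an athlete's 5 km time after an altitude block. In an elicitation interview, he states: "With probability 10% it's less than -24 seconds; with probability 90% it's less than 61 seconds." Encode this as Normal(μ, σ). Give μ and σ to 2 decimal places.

The p-quantile of Normal(μ,σ) is μ + z_p·σ, with z_{0.1} = -1.282 and z_{0.9} = 1.282.
Eliminate σ: μ = (z₂·x₁ − z₁·x₂)/(z₂ − z₁) = (1.282·-24 − (-1.282)·61)/2.563 = 18.50.
Then σ = (x₂ − x₁)/(z₂ − z₁) = (61 − -24)/2.563 = 33.16.

μ = 18.50, σ = 33.16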